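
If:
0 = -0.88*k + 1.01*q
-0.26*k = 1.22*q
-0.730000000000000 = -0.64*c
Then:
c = 1.14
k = 0.00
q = 0.00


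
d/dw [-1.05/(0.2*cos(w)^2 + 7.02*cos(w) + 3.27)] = -(0.42*cos(w) + 7.371)*sin(w)/(0.2*cos(w)^2 + 7.02*cos(w) + 3.27)^2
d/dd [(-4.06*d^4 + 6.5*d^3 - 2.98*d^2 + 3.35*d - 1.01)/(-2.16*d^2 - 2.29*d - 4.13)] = (17.5392*d^5 + 13.8522*d^4 + 37.3012*d^3 - 66.4748*d^2 + 20.2516*d - 16.1484)/(4.6656*d^4 + 9.8928*d^3 + 23.0857*d^2 + 18.9154*d + 17.0569)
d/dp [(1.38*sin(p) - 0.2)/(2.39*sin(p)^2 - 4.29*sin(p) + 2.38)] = (-3.2982*sin(p)^2 + 0.956*sin(p) + 2.4264)*cos(p)/(5.7121*sin(p)^4 - 20.5062*sin(p)^3 + 29.7805*sin(p)^2 - 20.4204*sin(p) + 5.6644)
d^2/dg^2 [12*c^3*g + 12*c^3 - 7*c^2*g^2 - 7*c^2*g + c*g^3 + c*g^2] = 2*c*(-7*c + 3*g + 1)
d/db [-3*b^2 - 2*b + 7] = -6*b - 2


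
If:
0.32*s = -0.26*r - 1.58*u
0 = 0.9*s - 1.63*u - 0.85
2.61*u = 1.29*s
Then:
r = -38.14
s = 9.01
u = 4.45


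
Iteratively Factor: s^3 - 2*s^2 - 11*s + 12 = (s - 4)*(s^2 + 2*s - 3) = (s - 4)*(s + 3)*(s - 1)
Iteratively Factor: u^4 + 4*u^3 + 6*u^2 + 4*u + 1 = (u + 1)*(u^3 + 3*u^2 + 3*u + 1) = (u + 1)^2*(u^2 + 2*u + 1) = (u + 1)^3*(u + 1)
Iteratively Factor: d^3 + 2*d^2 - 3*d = (d)*(d^2 + 2*d - 3) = d*(d + 3)*(d - 1)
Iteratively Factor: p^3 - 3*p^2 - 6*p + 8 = (p - 4)*(p^2 + p - 2) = (p - 4)*(p - 1)*(p + 2)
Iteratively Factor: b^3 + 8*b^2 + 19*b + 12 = (b + 3)*(b^2 + 5*b + 4) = (b + 3)*(b + 4)*(b + 1)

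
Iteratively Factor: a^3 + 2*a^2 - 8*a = (a)*(a^2 + 2*a - 8) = a*(a - 2)*(a + 4)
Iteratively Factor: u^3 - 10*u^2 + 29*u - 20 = (u - 4)*(u^2 - 6*u + 5) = (u - 5)*(u - 4)*(u - 1)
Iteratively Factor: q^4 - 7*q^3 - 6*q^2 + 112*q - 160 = (q + 4)*(q^3 - 11*q^2 + 38*q - 40) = (q - 5)*(q + 4)*(q^2 - 6*q + 8) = (q - 5)*(q - 2)*(q + 4)*(q - 4)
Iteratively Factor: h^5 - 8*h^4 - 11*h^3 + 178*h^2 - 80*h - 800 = (h - 4)*(h^4 - 4*h^3 - 27*h^2 + 70*h + 200) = (h - 5)*(h - 4)*(h^3 + h^2 - 22*h - 40) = (h - 5)*(h - 4)*(h + 4)*(h^2 - 3*h - 10) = (h - 5)^2*(h - 4)*(h + 4)*(h + 2)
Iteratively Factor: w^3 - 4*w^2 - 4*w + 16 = (w - 4)*(w^2 - 4) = (w - 4)*(w - 2)*(w + 2)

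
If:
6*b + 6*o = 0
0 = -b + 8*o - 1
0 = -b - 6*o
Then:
No Solution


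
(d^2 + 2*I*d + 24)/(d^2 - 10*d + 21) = (d^2 + 2*I*d + 24)/(d^2 - 10*d + 21)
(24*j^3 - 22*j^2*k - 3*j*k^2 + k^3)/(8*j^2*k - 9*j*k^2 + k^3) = (24*j^2 + 2*j*k - k^2)/(k*(8*j - k))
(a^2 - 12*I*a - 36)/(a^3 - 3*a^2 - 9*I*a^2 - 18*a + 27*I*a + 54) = (a - 6*I)/(a^2 - 3*a*(1 + I) + 9*I)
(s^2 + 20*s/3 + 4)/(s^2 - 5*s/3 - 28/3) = (3*s^2 + 20*s + 12)/(3*s^2 - 5*s - 28)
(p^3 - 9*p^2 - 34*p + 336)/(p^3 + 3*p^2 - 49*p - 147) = (p^2 - 2*p - 48)/(p^2 + 10*p + 21)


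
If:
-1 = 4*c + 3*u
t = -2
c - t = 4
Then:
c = 2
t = -2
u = -3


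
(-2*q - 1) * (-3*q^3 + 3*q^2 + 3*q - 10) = 6*q^4 - 3*q^3 - 9*q^2 + 17*q + 10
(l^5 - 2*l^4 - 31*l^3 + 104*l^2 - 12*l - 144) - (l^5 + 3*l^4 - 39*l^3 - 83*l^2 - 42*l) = -5*l^4 + 8*l^3 + 187*l^2 + 30*l - 144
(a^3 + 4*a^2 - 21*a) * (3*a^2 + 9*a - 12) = 3*a^5 + 21*a^4 - 39*a^3 - 237*a^2 + 252*a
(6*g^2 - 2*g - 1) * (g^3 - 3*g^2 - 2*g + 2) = 6*g^5 - 20*g^4 - 7*g^3 + 19*g^2 - 2*g - 2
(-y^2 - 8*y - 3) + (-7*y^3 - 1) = -7*y^3 - y^2 - 8*y - 4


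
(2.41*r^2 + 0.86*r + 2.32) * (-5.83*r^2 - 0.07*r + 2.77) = -14.0503*r^4 - 5.1825*r^3 - 6.9101*r^2 + 2.2198*r + 6.4264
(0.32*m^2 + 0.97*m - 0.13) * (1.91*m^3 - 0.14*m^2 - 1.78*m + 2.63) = 0.6112*m^5 + 1.8079*m^4 - 0.9537*m^3 - 0.8668*m^2 + 2.7825*m - 0.3419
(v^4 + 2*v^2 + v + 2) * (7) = 7*v^4 + 14*v^2 + 7*v + 14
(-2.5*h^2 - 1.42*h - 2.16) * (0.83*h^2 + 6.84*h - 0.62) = -2.075*h^4 - 18.2786*h^3 - 9.9556*h^2 - 13.894*h + 1.3392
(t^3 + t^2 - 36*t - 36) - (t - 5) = t^3 + t^2 - 37*t - 31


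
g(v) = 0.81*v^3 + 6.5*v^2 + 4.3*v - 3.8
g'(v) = 2.43*v^2 + 13.0*v + 4.3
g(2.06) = 39.72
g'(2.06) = 41.39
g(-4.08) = 31.84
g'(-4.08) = -8.29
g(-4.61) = 35.16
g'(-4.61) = -3.99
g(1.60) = 23.04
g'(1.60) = 31.32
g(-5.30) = 35.40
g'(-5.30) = 3.66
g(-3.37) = 24.53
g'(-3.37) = -11.91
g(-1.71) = 3.80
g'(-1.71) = -10.82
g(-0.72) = -3.83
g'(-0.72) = -3.80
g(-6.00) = 29.44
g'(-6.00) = 13.78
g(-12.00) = -519.08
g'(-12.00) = 198.22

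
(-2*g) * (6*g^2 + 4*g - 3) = -12*g^3 - 8*g^2 + 6*g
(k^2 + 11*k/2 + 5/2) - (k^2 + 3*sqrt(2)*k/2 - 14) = -3*sqrt(2)*k/2 + 11*k/2 + 33/2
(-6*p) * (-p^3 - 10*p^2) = 6*p^4 + 60*p^3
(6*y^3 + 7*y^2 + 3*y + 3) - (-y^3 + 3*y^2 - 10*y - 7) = 7*y^3 + 4*y^2 + 13*y + 10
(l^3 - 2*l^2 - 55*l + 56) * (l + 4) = l^4 + 2*l^3 - 63*l^2 - 164*l + 224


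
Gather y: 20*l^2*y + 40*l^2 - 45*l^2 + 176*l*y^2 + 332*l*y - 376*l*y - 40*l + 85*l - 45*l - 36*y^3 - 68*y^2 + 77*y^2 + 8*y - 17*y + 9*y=-5*l^2 - 36*y^3 + y^2*(176*l + 9) + y*(20*l^2 - 44*l)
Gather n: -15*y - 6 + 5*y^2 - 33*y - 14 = 5*y^2 - 48*y - 20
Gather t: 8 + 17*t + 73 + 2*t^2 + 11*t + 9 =2*t^2 + 28*t + 90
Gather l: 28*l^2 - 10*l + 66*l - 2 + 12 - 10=28*l^2 + 56*l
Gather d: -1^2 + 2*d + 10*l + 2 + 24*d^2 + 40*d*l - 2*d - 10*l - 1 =24*d^2 + 40*d*l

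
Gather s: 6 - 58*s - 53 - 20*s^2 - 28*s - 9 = -20*s^2 - 86*s - 56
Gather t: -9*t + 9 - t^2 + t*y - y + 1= -t^2 + t*(y - 9) - y + 10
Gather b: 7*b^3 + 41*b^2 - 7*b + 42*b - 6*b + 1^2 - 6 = 7*b^3 + 41*b^2 + 29*b - 5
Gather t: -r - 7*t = -r - 7*t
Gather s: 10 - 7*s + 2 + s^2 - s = s^2 - 8*s + 12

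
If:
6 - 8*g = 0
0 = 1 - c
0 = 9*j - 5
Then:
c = 1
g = 3/4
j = 5/9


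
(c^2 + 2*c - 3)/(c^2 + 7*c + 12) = (c - 1)/(c + 4)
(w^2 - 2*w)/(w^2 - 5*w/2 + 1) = 2*w/(2*w - 1)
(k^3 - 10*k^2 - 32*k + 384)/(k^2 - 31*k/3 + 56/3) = 3*(k^2 - 2*k - 48)/(3*k - 7)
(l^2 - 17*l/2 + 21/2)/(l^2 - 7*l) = (l - 3/2)/l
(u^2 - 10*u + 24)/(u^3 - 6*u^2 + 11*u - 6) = (u^2 - 10*u + 24)/(u^3 - 6*u^2 + 11*u - 6)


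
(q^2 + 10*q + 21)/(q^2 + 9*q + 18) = (q + 7)/(q + 6)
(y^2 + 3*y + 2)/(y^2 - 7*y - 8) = (y + 2)/(y - 8)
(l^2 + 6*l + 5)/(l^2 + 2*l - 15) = (l + 1)/(l - 3)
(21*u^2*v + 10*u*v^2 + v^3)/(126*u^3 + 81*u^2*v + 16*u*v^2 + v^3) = v/(6*u + v)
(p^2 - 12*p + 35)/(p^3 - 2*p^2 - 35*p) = (p - 5)/(p*(p + 5))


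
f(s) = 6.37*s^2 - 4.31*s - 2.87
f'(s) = 12.74*s - 4.31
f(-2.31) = 41.08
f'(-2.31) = -33.74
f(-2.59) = 51.02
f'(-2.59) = -37.31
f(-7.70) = 407.99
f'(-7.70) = -102.41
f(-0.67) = 2.88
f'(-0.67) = -12.85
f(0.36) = -3.60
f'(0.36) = 0.28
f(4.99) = 134.24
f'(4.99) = 59.26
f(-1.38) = 15.21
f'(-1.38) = -21.89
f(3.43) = 57.29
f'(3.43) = 39.39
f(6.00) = 200.59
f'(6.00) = 72.13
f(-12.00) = 966.13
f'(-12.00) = -157.19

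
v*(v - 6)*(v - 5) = v^3 - 11*v^2 + 30*v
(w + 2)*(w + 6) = w^2 + 8*w + 12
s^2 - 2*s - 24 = (s - 6)*(s + 4)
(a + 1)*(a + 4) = a^2 + 5*a + 4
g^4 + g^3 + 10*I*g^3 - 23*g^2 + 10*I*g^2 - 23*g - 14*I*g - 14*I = (g + 2*I)*(g + 7*I)*(-I*g + 1)*(I*g + I)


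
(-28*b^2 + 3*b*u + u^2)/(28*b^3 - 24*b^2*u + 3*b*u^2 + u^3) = (-4*b + u)/(4*b^2 - 4*b*u + u^2)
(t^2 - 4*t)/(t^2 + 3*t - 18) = t*(t - 4)/(t^2 + 3*t - 18)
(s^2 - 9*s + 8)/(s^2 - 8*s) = (s - 1)/s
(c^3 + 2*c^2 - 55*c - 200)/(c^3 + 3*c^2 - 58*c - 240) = (c + 5)/(c + 6)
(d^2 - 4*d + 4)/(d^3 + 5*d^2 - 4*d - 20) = (d - 2)/(d^2 + 7*d + 10)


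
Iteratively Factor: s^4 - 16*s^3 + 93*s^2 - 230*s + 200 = (s - 5)*(s^3 - 11*s^2 + 38*s - 40) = (s - 5)*(s - 2)*(s^2 - 9*s + 20) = (s - 5)^2*(s - 2)*(s - 4)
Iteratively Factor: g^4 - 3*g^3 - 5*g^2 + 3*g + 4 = (g + 1)*(g^3 - 4*g^2 - g + 4) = (g - 4)*(g + 1)*(g^2 - 1) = (g - 4)*(g + 1)^2*(g - 1)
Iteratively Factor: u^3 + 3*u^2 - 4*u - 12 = (u + 3)*(u^2 - 4) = (u + 2)*(u + 3)*(u - 2)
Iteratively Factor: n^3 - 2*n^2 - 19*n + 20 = (n - 5)*(n^2 + 3*n - 4) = (n - 5)*(n + 4)*(n - 1)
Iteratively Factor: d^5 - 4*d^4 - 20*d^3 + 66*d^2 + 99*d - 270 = (d + 3)*(d^4 - 7*d^3 + d^2 + 63*d - 90) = (d - 3)*(d + 3)*(d^3 - 4*d^2 - 11*d + 30) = (d - 3)*(d + 3)^2*(d^2 - 7*d + 10) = (d - 5)*(d - 3)*(d + 3)^2*(d - 2)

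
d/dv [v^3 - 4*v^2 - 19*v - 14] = 3*v^2 - 8*v - 19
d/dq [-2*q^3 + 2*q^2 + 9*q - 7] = -6*q^2 + 4*q + 9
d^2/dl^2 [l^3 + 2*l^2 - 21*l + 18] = 6*l + 4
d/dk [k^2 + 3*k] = 2*k + 3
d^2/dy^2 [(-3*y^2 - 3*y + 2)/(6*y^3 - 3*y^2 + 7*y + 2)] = 8*(-27*y^6 - 81*y^5 + 243*y^4 + 117*y^2 - 63*y + 35)/(216*y^9 - 324*y^8 + 918*y^7 - 567*y^6 + 855*y^5 + 117*y^4 + 163*y^3 + 258*y^2 + 84*y + 8)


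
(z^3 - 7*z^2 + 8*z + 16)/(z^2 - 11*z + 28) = (z^2 - 3*z - 4)/(z - 7)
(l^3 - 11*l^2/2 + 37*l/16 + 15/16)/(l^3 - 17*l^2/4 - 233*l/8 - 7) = (4*l^2 - 23*l + 15)/(2*(2*l^2 - 9*l - 56))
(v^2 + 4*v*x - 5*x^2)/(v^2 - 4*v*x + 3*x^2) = (-v - 5*x)/(-v + 3*x)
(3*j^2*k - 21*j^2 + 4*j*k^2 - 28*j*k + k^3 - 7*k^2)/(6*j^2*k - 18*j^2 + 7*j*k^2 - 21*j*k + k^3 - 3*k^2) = (3*j*k - 21*j + k^2 - 7*k)/(6*j*k - 18*j + k^2 - 3*k)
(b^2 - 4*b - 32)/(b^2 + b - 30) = (b^2 - 4*b - 32)/(b^2 + b - 30)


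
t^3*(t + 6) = t^4 + 6*t^3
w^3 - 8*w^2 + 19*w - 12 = (w - 4)*(w - 3)*(w - 1)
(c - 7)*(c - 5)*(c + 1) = c^3 - 11*c^2 + 23*c + 35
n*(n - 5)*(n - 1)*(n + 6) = n^4 - 31*n^2 + 30*n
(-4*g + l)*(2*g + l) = -8*g^2 - 2*g*l + l^2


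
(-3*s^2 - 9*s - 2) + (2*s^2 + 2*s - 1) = -s^2 - 7*s - 3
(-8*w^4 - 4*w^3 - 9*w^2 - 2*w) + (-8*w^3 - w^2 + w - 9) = -8*w^4 - 12*w^3 - 10*w^2 - w - 9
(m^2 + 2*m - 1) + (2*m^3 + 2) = 2*m^3 + m^2 + 2*m + 1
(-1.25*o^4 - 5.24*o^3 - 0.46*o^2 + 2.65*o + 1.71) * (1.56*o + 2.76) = -1.95*o^5 - 11.6244*o^4 - 15.18*o^3 + 2.8644*o^2 + 9.9816*o + 4.7196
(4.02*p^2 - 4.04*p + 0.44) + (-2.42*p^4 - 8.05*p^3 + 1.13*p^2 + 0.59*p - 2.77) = -2.42*p^4 - 8.05*p^3 + 5.15*p^2 - 3.45*p - 2.33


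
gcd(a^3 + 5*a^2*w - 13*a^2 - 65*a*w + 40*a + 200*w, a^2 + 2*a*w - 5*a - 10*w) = a - 5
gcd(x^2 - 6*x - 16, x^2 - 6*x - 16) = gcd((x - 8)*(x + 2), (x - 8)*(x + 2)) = x^2 - 6*x - 16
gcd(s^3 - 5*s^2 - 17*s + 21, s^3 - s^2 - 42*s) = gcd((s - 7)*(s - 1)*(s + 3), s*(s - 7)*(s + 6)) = s - 7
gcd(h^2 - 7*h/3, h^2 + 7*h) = h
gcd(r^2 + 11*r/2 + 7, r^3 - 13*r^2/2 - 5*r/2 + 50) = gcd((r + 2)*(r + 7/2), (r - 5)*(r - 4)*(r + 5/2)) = 1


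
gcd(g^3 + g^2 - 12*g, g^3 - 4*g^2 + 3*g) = g^2 - 3*g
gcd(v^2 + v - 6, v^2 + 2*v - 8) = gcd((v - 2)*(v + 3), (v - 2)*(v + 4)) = v - 2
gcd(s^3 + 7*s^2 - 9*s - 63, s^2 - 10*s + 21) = s - 3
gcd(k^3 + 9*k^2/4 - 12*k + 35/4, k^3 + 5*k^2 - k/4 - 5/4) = k + 5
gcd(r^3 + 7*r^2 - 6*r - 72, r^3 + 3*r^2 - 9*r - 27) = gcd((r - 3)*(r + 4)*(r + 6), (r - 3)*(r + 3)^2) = r - 3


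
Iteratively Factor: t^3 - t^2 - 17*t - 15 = (t + 1)*(t^2 - 2*t - 15) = (t - 5)*(t + 1)*(t + 3)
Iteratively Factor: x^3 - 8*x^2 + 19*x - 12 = (x - 3)*(x^2 - 5*x + 4) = (x - 3)*(x - 1)*(x - 4)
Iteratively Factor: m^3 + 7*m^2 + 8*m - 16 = (m + 4)*(m^2 + 3*m - 4) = (m - 1)*(m + 4)*(m + 4)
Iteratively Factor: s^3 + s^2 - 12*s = (s)*(s^2 + s - 12) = s*(s - 3)*(s + 4)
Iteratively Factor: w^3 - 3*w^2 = (w - 3)*(w^2) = w*(w - 3)*(w)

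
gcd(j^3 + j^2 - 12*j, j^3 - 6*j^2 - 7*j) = j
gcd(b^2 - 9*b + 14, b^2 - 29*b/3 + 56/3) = b - 7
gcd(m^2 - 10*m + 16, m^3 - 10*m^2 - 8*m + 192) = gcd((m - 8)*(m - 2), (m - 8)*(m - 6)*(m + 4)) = m - 8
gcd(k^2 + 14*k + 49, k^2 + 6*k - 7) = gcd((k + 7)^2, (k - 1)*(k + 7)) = k + 7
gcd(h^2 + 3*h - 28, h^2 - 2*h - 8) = h - 4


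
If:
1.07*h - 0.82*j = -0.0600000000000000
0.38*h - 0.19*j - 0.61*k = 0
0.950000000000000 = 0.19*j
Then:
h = 3.78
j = 5.00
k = 0.79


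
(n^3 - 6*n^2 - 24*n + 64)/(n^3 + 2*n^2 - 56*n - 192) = (n - 2)/(n + 6)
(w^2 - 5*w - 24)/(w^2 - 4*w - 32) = (w + 3)/(w + 4)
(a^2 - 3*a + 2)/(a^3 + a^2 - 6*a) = (a - 1)/(a*(a + 3))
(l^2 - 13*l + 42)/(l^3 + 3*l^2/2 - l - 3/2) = 2*(l^2 - 13*l + 42)/(2*l^3 + 3*l^2 - 2*l - 3)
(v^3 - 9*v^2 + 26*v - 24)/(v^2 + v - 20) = (v^2 - 5*v + 6)/(v + 5)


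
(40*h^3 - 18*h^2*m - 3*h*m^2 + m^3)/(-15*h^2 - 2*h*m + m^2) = (-8*h^2 + 2*h*m + m^2)/(3*h + m)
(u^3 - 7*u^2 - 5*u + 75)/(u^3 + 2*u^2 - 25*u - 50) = (u^2 - 2*u - 15)/(u^2 + 7*u + 10)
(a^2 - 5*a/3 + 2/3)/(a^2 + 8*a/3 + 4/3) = (3*a^2 - 5*a + 2)/(3*a^2 + 8*a + 4)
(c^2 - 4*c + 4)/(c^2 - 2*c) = (c - 2)/c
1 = 1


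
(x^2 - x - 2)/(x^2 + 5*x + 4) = (x - 2)/(x + 4)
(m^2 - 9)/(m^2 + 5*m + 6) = (m - 3)/(m + 2)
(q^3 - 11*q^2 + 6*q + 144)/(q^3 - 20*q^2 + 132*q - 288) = (q + 3)/(q - 6)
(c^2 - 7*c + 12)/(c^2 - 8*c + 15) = (c - 4)/(c - 5)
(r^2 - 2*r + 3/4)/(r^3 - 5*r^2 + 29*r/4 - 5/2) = (2*r - 3)/(2*r^2 - 9*r + 10)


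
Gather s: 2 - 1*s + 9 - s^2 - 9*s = -s^2 - 10*s + 11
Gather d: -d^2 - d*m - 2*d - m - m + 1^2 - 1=-d^2 + d*(-m - 2) - 2*m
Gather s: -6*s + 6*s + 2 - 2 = 0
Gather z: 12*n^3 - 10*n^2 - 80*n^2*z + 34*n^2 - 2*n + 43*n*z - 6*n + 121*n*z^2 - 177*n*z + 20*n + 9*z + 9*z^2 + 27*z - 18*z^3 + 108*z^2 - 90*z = 12*n^3 + 24*n^2 + 12*n - 18*z^3 + z^2*(121*n + 117) + z*(-80*n^2 - 134*n - 54)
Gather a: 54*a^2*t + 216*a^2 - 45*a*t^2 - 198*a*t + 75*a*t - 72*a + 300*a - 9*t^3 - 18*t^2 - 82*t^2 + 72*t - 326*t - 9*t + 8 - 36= a^2*(54*t + 216) + a*(-45*t^2 - 123*t + 228) - 9*t^3 - 100*t^2 - 263*t - 28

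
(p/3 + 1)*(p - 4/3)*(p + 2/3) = p^3/3 + 7*p^2/9 - 26*p/27 - 8/9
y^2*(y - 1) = y^3 - y^2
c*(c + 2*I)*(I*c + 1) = I*c^3 - c^2 + 2*I*c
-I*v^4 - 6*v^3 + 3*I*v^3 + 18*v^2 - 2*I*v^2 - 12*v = v*(v - 2)*(v - 6*I)*(-I*v + I)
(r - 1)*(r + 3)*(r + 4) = r^3 + 6*r^2 + 5*r - 12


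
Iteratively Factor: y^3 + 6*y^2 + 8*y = (y + 2)*(y^2 + 4*y) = y*(y + 2)*(y + 4)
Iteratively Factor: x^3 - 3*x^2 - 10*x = (x + 2)*(x^2 - 5*x) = x*(x + 2)*(x - 5)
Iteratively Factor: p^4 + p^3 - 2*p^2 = (p)*(p^3 + p^2 - 2*p) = p*(p - 1)*(p^2 + 2*p) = p^2*(p - 1)*(p + 2)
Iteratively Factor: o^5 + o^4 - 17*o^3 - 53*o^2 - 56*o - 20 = (o + 1)*(o^4 - 17*o^2 - 36*o - 20) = (o - 5)*(o + 1)*(o^3 + 5*o^2 + 8*o + 4) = (o - 5)*(o + 1)^2*(o^2 + 4*o + 4) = (o - 5)*(o + 1)^2*(o + 2)*(o + 2)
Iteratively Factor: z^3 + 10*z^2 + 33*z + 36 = (z + 3)*(z^2 + 7*z + 12) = (z + 3)^2*(z + 4)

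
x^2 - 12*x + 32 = (x - 8)*(x - 4)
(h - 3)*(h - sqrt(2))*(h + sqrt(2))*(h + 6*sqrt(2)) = h^4 - 3*h^3 + 6*sqrt(2)*h^3 - 18*sqrt(2)*h^2 - 2*h^2 - 12*sqrt(2)*h + 6*h + 36*sqrt(2)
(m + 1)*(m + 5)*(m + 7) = m^3 + 13*m^2 + 47*m + 35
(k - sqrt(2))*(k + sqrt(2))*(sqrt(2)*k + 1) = sqrt(2)*k^3 + k^2 - 2*sqrt(2)*k - 2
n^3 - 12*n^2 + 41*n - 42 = (n - 7)*(n - 3)*(n - 2)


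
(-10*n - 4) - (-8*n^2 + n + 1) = 8*n^2 - 11*n - 5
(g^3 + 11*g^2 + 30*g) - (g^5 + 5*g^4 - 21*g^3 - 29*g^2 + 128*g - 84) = -g^5 - 5*g^4 + 22*g^3 + 40*g^2 - 98*g + 84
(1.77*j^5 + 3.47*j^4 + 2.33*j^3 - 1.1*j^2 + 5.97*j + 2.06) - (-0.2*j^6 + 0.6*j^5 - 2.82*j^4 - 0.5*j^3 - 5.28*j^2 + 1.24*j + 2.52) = 0.2*j^6 + 1.17*j^5 + 6.29*j^4 + 2.83*j^3 + 4.18*j^2 + 4.73*j - 0.46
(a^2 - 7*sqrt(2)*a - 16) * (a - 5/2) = a^3 - 7*sqrt(2)*a^2 - 5*a^2/2 - 16*a + 35*sqrt(2)*a/2 + 40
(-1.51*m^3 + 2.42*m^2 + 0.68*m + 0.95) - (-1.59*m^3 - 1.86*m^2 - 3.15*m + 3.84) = 0.0800000000000001*m^3 + 4.28*m^2 + 3.83*m - 2.89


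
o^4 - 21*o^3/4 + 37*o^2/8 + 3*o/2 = o*(o - 4)*(o - 3/2)*(o + 1/4)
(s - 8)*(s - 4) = s^2 - 12*s + 32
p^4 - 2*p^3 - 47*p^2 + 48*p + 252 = (p - 7)*(p - 3)*(p + 2)*(p + 6)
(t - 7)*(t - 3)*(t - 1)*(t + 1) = t^4 - 10*t^3 + 20*t^2 + 10*t - 21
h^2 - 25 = (h - 5)*(h + 5)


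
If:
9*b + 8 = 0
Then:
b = -8/9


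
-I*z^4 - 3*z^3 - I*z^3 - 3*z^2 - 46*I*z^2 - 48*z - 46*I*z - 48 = (z - 8*I)*(z - I)*(z + 6*I)*(-I*z - I)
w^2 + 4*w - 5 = (w - 1)*(w + 5)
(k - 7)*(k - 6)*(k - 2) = k^3 - 15*k^2 + 68*k - 84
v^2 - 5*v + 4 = (v - 4)*(v - 1)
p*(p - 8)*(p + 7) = p^3 - p^2 - 56*p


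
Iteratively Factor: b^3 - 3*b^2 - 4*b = (b - 4)*(b^2 + b) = b*(b - 4)*(b + 1)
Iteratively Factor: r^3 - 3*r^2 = (r)*(r^2 - 3*r) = r^2*(r - 3)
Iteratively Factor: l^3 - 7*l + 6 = (l + 3)*(l^2 - 3*l + 2) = (l - 1)*(l + 3)*(l - 2)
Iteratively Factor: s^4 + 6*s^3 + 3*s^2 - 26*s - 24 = (s + 4)*(s^3 + 2*s^2 - 5*s - 6) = (s + 1)*(s + 4)*(s^2 + s - 6) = (s + 1)*(s + 3)*(s + 4)*(s - 2)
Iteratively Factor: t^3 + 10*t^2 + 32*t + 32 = (t + 2)*(t^2 + 8*t + 16) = (t + 2)*(t + 4)*(t + 4)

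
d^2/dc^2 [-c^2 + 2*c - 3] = -2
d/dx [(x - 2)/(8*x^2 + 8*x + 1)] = (-8*x^2 + 32*x + 17)/(64*x^4 + 128*x^3 + 80*x^2 + 16*x + 1)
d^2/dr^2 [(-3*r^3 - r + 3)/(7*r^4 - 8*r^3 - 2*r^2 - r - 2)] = 2*(-147*r^9 - 420*r^7 + 1819*r^6 - 3102*r^5 + 993*r^4 + 215*r^3 + 438*r^2 - 150*r - 7)/(343*r^12 - 1176*r^11 + 1050*r^10 + 13*r^9 - 258*r^8 + 468*r^7 - 299*r^6 - 144*r^5 - 42*r^4 - 121*r^3 - 30*r^2 - 12*r - 8)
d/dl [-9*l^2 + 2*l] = 2 - 18*l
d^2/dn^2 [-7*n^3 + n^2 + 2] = 2 - 42*n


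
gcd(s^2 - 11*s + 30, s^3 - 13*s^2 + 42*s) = s - 6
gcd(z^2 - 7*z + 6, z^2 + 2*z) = 1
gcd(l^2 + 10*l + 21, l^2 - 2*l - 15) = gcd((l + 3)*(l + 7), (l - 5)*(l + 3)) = l + 3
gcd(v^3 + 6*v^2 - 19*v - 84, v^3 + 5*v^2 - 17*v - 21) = v + 7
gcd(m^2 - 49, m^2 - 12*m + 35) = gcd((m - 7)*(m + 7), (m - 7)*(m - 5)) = m - 7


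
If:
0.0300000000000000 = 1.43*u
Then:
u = 0.02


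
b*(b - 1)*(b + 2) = b^3 + b^2 - 2*b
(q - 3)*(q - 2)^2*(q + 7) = q^4 - 33*q^2 + 100*q - 84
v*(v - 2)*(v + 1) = v^3 - v^2 - 2*v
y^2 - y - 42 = (y - 7)*(y + 6)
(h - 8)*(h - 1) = h^2 - 9*h + 8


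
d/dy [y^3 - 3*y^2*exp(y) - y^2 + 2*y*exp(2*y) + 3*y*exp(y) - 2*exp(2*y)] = -3*y^2*exp(y) + 3*y^2 + 4*y*exp(2*y) - 3*y*exp(y) - 2*y - 2*exp(2*y) + 3*exp(y)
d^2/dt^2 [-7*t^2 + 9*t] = -14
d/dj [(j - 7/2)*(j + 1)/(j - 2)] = (j^2 - 4*j + 17/2)/(j^2 - 4*j + 4)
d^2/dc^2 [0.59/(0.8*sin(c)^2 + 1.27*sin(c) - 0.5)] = (-1.5104*sin(c)^4 - 1.79832*sin(c)^3 + 0.369989000000001*sin(c)^2 + 3.22199*sin(c) + 2.375222)/(0.8*sin(c)^2 + 1.27*sin(c) - 0.5)^3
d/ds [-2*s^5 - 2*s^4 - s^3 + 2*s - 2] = -10*s^4 - 8*s^3 - 3*s^2 + 2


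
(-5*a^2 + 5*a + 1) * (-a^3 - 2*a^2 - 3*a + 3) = 5*a^5 + 5*a^4 + 4*a^3 - 32*a^2 + 12*a + 3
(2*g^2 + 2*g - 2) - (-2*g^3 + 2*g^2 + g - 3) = 2*g^3 + g + 1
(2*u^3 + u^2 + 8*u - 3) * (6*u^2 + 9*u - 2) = 12*u^5 + 24*u^4 + 53*u^3 + 52*u^2 - 43*u + 6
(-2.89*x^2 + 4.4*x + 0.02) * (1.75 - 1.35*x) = 3.9015*x^3 - 10.9975*x^2 + 7.673*x + 0.035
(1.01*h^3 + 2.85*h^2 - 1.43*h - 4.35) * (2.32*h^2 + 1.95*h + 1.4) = 2.3432*h^5 + 8.5815*h^4 + 3.6539*h^3 - 8.8905*h^2 - 10.4845*h - 6.09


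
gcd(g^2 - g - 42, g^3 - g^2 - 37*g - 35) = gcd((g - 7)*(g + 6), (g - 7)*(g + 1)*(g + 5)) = g - 7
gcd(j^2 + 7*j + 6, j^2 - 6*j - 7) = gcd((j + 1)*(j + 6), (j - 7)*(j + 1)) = j + 1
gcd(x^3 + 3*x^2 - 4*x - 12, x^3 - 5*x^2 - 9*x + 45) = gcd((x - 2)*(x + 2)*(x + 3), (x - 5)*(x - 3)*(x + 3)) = x + 3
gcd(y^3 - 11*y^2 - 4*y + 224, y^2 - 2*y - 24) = y + 4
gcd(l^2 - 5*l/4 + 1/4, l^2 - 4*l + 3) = l - 1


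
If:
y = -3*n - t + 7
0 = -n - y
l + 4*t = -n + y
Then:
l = -6*y - 28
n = -y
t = 2*y + 7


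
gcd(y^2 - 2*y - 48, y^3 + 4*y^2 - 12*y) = y + 6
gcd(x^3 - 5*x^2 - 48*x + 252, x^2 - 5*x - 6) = x - 6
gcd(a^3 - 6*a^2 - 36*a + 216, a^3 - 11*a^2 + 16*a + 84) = a - 6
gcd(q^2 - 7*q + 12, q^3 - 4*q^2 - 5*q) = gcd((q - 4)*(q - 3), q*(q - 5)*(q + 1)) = 1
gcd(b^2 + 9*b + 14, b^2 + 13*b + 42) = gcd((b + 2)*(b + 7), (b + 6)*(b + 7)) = b + 7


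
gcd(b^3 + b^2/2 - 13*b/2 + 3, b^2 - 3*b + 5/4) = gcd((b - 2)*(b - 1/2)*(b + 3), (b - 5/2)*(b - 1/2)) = b - 1/2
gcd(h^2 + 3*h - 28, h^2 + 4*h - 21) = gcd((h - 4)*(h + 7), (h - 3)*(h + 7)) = h + 7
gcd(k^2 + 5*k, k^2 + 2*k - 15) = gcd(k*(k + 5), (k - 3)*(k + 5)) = k + 5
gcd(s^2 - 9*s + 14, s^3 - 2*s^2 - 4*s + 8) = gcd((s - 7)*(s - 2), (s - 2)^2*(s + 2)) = s - 2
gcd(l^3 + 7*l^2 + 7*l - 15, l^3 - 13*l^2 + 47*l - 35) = l - 1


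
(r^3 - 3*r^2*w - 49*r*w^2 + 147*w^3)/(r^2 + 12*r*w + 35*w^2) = (r^2 - 10*r*w + 21*w^2)/(r + 5*w)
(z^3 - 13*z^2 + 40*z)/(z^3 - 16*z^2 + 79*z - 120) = z/(z - 3)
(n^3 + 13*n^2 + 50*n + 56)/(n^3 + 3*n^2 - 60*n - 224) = (n + 2)/(n - 8)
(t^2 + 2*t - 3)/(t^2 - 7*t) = (t^2 + 2*t - 3)/(t*(t - 7))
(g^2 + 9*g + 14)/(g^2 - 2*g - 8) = (g + 7)/(g - 4)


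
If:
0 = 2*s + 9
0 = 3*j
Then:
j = 0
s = -9/2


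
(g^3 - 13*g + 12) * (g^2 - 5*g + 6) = g^5 - 5*g^4 - 7*g^3 + 77*g^2 - 138*g + 72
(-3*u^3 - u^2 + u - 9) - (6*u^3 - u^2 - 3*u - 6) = -9*u^3 + 4*u - 3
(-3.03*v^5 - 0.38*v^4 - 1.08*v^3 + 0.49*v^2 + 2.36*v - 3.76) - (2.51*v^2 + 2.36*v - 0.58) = -3.03*v^5 - 0.38*v^4 - 1.08*v^3 - 2.02*v^2 - 3.18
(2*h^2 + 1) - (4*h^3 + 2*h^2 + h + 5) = -4*h^3 - h - 4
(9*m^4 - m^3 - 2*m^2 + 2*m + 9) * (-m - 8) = -9*m^5 - 71*m^4 + 10*m^3 + 14*m^2 - 25*m - 72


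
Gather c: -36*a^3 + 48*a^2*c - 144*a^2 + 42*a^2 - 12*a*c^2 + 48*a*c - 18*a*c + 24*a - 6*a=-36*a^3 - 102*a^2 - 12*a*c^2 + 18*a + c*(48*a^2 + 30*a)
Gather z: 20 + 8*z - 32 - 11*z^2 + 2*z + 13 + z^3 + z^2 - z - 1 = z^3 - 10*z^2 + 9*z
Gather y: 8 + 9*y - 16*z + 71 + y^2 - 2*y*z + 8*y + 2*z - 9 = y^2 + y*(17 - 2*z) - 14*z + 70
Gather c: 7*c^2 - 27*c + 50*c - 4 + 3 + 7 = 7*c^2 + 23*c + 6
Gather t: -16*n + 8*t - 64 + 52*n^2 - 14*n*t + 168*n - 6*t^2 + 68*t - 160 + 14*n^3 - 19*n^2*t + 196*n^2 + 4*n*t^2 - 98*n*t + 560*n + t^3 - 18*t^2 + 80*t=14*n^3 + 248*n^2 + 712*n + t^3 + t^2*(4*n - 24) + t*(-19*n^2 - 112*n + 156) - 224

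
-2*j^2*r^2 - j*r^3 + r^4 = r^2*(-2*j + r)*(j + r)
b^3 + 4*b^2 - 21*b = b*(b - 3)*(b + 7)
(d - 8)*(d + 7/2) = d^2 - 9*d/2 - 28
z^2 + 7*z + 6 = (z + 1)*(z + 6)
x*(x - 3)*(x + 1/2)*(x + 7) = x^4 + 9*x^3/2 - 19*x^2 - 21*x/2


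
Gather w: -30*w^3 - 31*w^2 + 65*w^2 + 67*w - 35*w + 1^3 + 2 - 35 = -30*w^3 + 34*w^2 + 32*w - 32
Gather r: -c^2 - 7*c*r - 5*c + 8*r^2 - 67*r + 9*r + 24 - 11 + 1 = -c^2 - 5*c + 8*r^2 + r*(-7*c - 58) + 14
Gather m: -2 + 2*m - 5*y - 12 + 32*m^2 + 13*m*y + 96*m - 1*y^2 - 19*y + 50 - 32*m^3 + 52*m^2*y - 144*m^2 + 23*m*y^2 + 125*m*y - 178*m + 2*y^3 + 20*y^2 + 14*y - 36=-32*m^3 + m^2*(52*y - 112) + m*(23*y^2 + 138*y - 80) + 2*y^3 + 19*y^2 - 10*y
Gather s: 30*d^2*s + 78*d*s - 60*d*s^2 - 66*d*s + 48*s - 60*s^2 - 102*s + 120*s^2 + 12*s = s^2*(60 - 60*d) + s*(30*d^2 + 12*d - 42)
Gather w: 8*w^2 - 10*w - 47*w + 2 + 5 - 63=8*w^2 - 57*w - 56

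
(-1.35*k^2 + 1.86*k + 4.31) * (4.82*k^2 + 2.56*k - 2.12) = -6.507*k^4 + 5.5092*k^3 + 28.3978*k^2 + 7.0904*k - 9.1372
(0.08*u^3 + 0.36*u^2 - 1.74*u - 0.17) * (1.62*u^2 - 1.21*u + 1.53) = 0.1296*u^5 + 0.4864*u^4 - 3.132*u^3 + 2.3808*u^2 - 2.4565*u - 0.2601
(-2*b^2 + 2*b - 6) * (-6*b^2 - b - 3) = 12*b^4 - 10*b^3 + 40*b^2 + 18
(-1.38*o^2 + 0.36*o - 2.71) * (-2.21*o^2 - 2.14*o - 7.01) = 3.0498*o^4 + 2.1576*o^3 + 14.8925*o^2 + 3.2758*o + 18.9971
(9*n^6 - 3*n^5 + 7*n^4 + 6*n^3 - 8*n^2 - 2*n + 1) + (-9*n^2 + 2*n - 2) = 9*n^6 - 3*n^5 + 7*n^4 + 6*n^3 - 17*n^2 - 1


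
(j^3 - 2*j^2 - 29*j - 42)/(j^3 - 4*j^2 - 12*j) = (j^2 - 4*j - 21)/(j*(j - 6))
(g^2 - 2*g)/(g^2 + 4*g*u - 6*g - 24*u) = g*(g - 2)/(g^2 + 4*g*u - 6*g - 24*u)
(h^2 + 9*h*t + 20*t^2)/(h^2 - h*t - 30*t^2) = (-h - 4*t)/(-h + 6*t)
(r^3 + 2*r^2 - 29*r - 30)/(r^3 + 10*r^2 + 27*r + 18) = (r - 5)/(r + 3)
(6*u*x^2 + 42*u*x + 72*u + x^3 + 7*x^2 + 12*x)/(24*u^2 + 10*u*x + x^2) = (x^2 + 7*x + 12)/(4*u + x)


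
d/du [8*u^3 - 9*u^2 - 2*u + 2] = 24*u^2 - 18*u - 2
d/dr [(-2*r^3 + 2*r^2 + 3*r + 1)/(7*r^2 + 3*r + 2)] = (-14*r^4 - 12*r^3 - 27*r^2 - 6*r + 3)/(49*r^4 + 42*r^3 + 37*r^2 + 12*r + 4)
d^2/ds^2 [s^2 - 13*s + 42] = 2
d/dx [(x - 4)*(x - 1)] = 2*x - 5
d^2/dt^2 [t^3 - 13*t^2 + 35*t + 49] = 6*t - 26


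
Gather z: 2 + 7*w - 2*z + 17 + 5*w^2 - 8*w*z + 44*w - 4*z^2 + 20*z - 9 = 5*w^2 + 51*w - 4*z^2 + z*(18 - 8*w) + 10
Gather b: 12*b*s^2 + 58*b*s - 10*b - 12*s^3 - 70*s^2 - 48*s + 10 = b*(12*s^2 + 58*s - 10) - 12*s^3 - 70*s^2 - 48*s + 10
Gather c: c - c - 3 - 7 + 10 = 0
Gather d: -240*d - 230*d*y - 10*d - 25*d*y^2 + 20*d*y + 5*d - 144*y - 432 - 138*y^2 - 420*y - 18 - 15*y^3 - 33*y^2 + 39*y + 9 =d*(-25*y^2 - 210*y - 245) - 15*y^3 - 171*y^2 - 525*y - 441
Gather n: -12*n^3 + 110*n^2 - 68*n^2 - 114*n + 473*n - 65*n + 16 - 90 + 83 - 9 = -12*n^3 + 42*n^2 + 294*n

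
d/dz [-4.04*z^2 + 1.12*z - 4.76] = 1.12 - 8.08*z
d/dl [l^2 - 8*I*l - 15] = 2*l - 8*I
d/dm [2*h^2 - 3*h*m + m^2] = -3*h + 2*m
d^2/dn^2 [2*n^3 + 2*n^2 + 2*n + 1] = 12*n + 4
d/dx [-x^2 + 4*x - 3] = 4 - 2*x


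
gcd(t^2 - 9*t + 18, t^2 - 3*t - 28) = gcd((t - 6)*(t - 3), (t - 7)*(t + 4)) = 1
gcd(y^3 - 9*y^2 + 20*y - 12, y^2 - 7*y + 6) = y^2 - 7*y + 6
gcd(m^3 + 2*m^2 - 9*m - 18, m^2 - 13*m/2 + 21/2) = m - 3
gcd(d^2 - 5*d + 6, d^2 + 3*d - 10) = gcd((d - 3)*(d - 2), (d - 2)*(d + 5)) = d - 2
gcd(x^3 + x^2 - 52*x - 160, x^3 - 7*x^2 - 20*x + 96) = x^2 - 4*x - 32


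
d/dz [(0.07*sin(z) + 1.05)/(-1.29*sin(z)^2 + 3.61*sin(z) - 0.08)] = (0.0903*sin(z)^2 + 2.709*sin(z) - 3.7961)*cos(z)/(1.6641*sin(z)^4 - 9.3138*sin(z)^3 + 13.2385*sin(z)^2 - 0.5776*sin(z) + 0.0064)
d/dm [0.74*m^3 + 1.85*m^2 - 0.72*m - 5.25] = 2.22*m^2 + 3.7*m - 0.72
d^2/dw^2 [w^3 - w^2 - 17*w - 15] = 6*w - 2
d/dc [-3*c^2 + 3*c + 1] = 3 - 6*c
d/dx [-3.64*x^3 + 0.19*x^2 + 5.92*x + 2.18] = -10.92*x^2 + 0.38*x + 5.92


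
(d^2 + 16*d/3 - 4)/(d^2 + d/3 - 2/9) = 3*(3*d^2 + 16*d - 12)/(9*d^2 + 3*d - 2)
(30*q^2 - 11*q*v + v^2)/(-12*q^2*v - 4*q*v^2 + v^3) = (-5*q + v)/(v*(2*q + v))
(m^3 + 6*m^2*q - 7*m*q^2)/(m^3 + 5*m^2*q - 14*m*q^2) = (-m + q)/(-m + 2*q)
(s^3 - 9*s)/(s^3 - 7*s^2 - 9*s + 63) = s/(s - 7)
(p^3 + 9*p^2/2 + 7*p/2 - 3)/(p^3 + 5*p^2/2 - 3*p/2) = (p + 2)/p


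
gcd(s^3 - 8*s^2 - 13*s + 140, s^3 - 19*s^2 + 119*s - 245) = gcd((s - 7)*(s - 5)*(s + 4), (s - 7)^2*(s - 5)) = s^2 - 12*s + 35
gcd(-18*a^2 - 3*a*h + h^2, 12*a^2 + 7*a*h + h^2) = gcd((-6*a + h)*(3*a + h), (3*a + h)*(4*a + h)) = 3*a + h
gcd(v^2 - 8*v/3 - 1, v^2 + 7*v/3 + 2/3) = v + 1/3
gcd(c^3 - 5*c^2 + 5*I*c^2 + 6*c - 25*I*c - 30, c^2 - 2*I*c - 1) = c - I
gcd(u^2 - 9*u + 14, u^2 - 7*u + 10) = u - 2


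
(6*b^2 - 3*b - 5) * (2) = 12*b^2 - 6*b - 10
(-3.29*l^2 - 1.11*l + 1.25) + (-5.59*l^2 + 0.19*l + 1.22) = -8.88*l^2 - 0.92*l + 2.47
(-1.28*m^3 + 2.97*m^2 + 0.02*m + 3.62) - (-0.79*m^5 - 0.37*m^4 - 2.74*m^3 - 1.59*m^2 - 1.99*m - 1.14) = 0.79*m^5 + 0.37*m^4 + 1.46*m^3 + 4.56*m^2 + 2.01*m + 4.76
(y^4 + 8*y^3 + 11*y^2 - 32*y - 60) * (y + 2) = y^5 + 10*y^4 + 27*y^3 - 10*y^2 - 124*y - 120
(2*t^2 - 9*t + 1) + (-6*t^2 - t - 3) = -4*t^2 - 10*t - 2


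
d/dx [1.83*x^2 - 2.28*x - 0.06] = 3.66*x - 2.28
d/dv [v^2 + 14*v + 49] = 2*v + 14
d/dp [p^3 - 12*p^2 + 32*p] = 3*p^2 - 24*p + 32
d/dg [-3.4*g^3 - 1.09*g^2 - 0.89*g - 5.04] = -10.2*g^2 - 2.18*g - 0.89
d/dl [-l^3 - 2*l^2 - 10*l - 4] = -3*l^2 - 4*l - 10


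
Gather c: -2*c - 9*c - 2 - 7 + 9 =-11*c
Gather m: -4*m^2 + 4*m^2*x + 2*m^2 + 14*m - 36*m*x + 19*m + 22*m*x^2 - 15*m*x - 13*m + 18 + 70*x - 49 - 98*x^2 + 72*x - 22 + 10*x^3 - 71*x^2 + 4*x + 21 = m^2*(4*x - 2) + m*(22*x^2 - 51*x + 20) + 10*x^3 - 169*x^2 + 146*x - 32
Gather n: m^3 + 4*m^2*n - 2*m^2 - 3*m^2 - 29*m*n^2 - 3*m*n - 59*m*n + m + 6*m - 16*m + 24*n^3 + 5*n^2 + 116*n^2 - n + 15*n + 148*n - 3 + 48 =m^3 - 5*m^2 - 9*m + 24*n^3 + n^2*(121 - 29*m) + n*(4*m^2 - 62*m + 162) + 45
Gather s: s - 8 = s - 8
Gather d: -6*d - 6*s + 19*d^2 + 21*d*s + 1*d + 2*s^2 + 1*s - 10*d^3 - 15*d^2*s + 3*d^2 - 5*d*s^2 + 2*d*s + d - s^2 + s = -10*d^3 + d^2*(22 - 15*s) + d*(-5*s^2 + 23*s - 4) + s^2 - 4*s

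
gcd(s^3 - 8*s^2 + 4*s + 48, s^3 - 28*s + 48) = s - 4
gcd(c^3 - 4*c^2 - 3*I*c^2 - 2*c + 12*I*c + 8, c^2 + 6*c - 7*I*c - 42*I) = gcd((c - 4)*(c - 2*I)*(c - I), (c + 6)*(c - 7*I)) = 1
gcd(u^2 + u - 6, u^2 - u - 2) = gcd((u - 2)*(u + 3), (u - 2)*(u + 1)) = u - 2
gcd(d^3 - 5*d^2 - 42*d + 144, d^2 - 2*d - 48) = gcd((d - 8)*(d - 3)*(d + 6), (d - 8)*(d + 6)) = d^2 - 2*d - 48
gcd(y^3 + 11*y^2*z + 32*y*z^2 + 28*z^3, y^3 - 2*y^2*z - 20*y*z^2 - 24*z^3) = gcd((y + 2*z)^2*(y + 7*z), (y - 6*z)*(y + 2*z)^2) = y^2 + 4*y*z + 4*z^2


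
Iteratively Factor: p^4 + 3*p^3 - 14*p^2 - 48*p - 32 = (p + 2)*(p^3 + p^2 - 16*p - 16) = (p + 2)*(p + 4)*(p^2 - 3*p - 4) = (p + 1)*(p + 2)*(p + 4)*(p - 4)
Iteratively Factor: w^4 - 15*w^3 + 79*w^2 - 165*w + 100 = (w - 4)*(w^3 - 11*w^2 + 35*w - 25) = (w - 5)*(w - 4)*(w^2 - 6*w + 5) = (w - 5)*(w - 4)*(w - 1)*(w - 5)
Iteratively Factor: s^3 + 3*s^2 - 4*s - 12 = (s + 3)*(s^2 - 4) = (s - 2)*(s + 3)*(s + 2)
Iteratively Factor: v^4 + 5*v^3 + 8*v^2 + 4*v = (v + 1)*(v^3 + 4*v^2 + 4*v) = (v + 1)*(v + 2)*(v^2 + 2*v) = v*(v + 1)*(v + 2)*(v + 2)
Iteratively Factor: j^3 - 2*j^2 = (j - 2)*(j^2) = j*(j - 2)*(j)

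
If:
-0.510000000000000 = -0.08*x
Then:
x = 6.38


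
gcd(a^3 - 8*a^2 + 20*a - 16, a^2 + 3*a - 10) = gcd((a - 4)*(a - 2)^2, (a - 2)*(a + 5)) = a - 2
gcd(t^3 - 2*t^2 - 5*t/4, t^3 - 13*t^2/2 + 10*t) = t^2 - 5*t/2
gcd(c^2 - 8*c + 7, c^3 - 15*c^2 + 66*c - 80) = 1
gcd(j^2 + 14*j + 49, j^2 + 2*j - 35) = j + 7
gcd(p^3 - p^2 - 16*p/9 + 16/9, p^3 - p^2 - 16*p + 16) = p - 1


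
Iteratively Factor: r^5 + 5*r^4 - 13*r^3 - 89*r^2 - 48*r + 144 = (r - 1)*(r^4 + 6*r^3 - 7*r^2 - 96*r - 144) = (r - 1)*(r + 4)*(r^3 + 2*r^2 - 15*r - 36) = (r - 4)*(r - 1)*(r + 4)*(r^2 + 6*r + 9) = (r - 4)*(r - 1)*(r + 3)*(r + 4)*(r + 3)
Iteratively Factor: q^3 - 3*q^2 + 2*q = (q)*(q^2 - 3*q + 2) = q*(q - 2)*(q - 1)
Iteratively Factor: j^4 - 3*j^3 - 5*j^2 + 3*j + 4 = (j + 1)*(j^3 - 4*j^2 - j + 4) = (j - 4)*(j + 1)*(j^2 - 1) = (j - 4)*(j - 1)*(j + 1)*(j + 1)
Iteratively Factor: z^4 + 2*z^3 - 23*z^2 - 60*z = (z - 5)*(z^3 + 7*z^2 + 12*z) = z*(z - 5)*(z^2 + 7*z + 12) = z*(z - 5)*(z + 3)*(z + 4)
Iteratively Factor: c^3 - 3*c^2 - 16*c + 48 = (c + 4)*(c^2 - 7*c + 12) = (c - 3)*(c + 4)*(c - 4)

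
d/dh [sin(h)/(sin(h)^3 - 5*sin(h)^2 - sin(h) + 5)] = (-2*sin(h)^3 + 5*sin(h)^2 + 5)/((sin(h) - 5)^2*cos(h)^3)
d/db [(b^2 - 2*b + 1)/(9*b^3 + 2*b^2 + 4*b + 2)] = (-9*b^4 + 36*b^3 - 19*b^2 - 8)/(81*b^6 + 36*b^5 + 76*b^4 + 52*b^3 + 24*b^2 + 16*b + 4)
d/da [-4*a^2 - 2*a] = -8*a - 2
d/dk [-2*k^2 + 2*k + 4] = 2 - 4*k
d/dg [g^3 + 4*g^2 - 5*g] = 3*g^2 + 8*g - 5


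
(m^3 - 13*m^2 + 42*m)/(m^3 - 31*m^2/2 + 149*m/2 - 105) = 2*m/(2*m - 5)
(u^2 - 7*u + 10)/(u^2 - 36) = (u^2 - 7*u + 10)/(u^2 - 36)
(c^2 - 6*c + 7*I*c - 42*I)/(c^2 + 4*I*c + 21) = (c - 6)/(c - 3*I)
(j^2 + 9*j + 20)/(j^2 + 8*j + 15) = (j + 4)/(j + 3)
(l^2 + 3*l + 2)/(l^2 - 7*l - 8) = (l + 2)/(l - 8)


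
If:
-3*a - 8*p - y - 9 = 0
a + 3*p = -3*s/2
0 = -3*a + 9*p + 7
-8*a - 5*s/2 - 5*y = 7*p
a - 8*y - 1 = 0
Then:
No Solution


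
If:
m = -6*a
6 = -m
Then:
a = 1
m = -6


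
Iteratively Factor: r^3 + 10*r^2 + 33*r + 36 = (r + 3)*(r^2 + 7*r + 12) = (r + 3)*(r + 4)*(r + 3)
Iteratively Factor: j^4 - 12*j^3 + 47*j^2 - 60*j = (j - 4)*(j^3 - 8*j^2 + 15*j) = (j - 4)*(j - 3)*(j^2 - 5*j) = (j - 5)*(j - 4)*(j - 3)*(j)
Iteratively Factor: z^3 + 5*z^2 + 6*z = (z)*(z^2 + 5*z + 6) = z*(z + 3)*(z + 2)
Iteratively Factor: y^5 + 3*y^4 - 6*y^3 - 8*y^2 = (y + 4)*(y^4 - y^3 - 2*y^2) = y*(y + 4)*(y^3 - y^2 - 2*y) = y^2*(y + 4)*(y^2 - y - 2) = y^2*(y - 2)*(y + 4)*(y + 1)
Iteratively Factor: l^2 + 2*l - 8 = (l - 2)*(l + 4)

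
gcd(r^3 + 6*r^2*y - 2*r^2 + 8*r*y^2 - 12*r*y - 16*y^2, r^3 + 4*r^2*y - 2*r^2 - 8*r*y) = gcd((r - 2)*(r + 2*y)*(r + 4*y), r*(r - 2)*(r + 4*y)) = r^2 + 4*r*y - 2*r - 8*y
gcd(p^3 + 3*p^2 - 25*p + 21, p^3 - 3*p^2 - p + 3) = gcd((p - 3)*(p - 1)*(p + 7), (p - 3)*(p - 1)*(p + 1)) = p^2 - 4*p + 3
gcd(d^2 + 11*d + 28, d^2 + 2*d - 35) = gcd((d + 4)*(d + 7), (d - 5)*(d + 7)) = d + 7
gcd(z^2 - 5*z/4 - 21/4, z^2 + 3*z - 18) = z - 3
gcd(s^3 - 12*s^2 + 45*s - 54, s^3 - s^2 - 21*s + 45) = s^2 - 6*s + 9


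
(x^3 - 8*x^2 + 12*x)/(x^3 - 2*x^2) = (x - 6)/x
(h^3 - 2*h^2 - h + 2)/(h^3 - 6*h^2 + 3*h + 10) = (h - 1)/(h - 5)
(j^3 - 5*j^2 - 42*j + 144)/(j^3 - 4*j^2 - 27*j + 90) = (j^2 - 2*j - 48)/(j^2 - j - 30)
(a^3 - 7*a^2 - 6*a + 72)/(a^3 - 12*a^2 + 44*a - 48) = (a + 3)/(a - 2)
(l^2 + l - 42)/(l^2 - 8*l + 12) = (l + 7)/(l - 2)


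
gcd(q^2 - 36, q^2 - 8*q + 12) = q - 6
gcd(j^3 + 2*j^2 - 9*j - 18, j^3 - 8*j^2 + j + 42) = j^2 - j - 6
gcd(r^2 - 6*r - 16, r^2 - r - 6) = r + 2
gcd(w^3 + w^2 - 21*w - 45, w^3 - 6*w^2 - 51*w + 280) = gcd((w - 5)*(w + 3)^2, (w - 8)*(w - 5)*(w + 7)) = w - 5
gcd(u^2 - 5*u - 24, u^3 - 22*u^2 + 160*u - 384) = u - 8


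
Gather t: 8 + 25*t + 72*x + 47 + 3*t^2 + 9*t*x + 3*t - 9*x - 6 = 3*t^2 + t*(9*x + 28) + 63*x + 49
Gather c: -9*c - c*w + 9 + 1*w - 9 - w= c*(-w - 9)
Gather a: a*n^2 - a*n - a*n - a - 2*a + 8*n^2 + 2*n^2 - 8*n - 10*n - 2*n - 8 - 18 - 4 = a*(n^2 - 2*n - 3) + 10*n^2 - 20*n - 30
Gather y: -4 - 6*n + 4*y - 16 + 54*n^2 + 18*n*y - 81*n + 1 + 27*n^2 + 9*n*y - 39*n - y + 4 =81*n^2 - 126*n + y*(27*n + 3) - 15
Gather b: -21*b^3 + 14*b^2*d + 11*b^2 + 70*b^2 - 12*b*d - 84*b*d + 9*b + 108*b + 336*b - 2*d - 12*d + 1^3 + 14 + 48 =-21*b^3 + b^2*(14*d + 81) + b*(453 - 96*d) - 14*d + 63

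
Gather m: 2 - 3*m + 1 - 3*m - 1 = 2 - 6*m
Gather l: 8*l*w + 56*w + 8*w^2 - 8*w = 8*l*w + 8*w^2 + 48*w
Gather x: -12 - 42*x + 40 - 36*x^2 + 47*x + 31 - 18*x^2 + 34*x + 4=-54*x^2 + 39*x + 63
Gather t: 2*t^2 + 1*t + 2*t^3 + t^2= 2*t^3 + 3*t^2 + t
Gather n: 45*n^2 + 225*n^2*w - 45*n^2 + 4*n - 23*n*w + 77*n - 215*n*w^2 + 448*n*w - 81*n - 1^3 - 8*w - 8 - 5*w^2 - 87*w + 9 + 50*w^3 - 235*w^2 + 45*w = 225*n^2*w + n*(-215*w^2 + 425*w) + 50*w^3 - 240*w^2 - 50*w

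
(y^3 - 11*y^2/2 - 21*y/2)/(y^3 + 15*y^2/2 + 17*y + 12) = y*(y - 7)/(y^2 + 6*y + 8)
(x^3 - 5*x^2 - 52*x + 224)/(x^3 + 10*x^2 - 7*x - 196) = (x - 8)/(x + 7)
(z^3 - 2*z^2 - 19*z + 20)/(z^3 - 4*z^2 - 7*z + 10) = (z + 4)/(z + 2)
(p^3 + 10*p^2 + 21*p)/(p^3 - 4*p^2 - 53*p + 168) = p*(p + 3)/(p^2 - 11*p + 24)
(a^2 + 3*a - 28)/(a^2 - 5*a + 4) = (a + 7)/(a - 1)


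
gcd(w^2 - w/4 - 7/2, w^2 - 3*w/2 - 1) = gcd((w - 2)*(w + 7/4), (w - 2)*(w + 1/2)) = w - 2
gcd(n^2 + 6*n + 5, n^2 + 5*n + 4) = n + 1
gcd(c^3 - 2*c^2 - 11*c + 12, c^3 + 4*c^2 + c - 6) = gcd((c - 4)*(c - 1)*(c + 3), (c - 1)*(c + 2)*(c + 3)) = c^2 + 2*c - 3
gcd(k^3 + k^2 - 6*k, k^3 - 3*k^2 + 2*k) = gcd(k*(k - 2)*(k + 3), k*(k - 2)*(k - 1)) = k^2 - 2*k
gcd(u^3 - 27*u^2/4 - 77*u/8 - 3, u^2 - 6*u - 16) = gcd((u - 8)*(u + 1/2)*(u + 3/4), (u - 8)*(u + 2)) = u - 8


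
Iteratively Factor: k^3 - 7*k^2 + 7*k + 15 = (k - 3)*(k^2 - 4*k - 5) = (k - 3)*(k + 1)*(k - 5)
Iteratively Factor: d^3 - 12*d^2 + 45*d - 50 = (d - 5)*(d^2 - 7*d + 10) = (d - 5)*(d - 2)*(d - 5)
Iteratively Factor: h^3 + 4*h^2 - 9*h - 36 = (h + 3)*(h^2 + h - 12) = (h + 3)*(h + 4)*(h - 3)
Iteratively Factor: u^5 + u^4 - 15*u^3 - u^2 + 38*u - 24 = (u + 2)*(u^4 - u^3 - 13*u^2 + 25*u - 12) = (u - 1)*(u + 2)*(u^3 - 13*u + 12) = (u - 1)^2*(u + 2)*(u^2 + u - 12) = (u - 1)^2*(u + 2)*(u + 4)*(u - 3)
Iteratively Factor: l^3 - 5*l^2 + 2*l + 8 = (l - 2)*(l^2 - 3*l - 4) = (l - 2)*(l + 1)*(l - 4)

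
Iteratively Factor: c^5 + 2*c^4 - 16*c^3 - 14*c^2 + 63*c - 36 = (c + 4)*(c^4 - 2*c^3 - 8*c^2 + 18*c - 9) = (c - 1)*(c + 4)*(c^3 - c^2 - 9*c + 9) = (c - 1)*(c + 3)*(c + 4)*(c^2 - 4*c + 3) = (c - 3)*(c - 1)*(c + 3)*(c + 4)*(c - 1)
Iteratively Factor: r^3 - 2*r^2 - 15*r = (r - 5)*(r^2 + 3*r) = (r - 5)*(r + 3)*(r)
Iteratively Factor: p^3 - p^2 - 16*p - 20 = (p + 2)*(p^2 - 3*p - 10) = (p + 2)^2*(p - 5)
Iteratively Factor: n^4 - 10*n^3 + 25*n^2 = (n)*(n^3 - 10*n^2 + 25*n) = n^2*(n^2 - 10*n + 25) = n^2*(n - 5)*(n - 5)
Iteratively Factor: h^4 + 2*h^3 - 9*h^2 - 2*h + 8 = (h + 1)*(h^3 + h^2 - 10*h + 8) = (h - 2)*(h + 1)*(h^2 + 3*h - 4) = (h - 2)*(h + 1)*(h + 4)*(h - 1)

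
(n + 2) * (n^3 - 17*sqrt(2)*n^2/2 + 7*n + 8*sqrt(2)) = n^4 - 17*sqrt(2)*n^3/2 + 2*n^3 - 17*sqrt(2)*n^2 + 7*n^2 + 8*sqrt(2)*n + 14*n + 16*sqrt(2)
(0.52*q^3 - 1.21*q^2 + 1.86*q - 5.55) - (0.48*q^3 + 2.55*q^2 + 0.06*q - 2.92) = 0.04*q^3 - 3.76*q^2 + 1.8*q - 2.63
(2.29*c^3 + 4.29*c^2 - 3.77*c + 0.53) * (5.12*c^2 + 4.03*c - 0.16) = 11.7248*c^5 + 31.1935*c^4 - 2.3801*c^3 - 13.1659*c^2 + 2.7391*c - 0.0848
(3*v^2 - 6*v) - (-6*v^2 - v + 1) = 9*v^2 - 5*v - 1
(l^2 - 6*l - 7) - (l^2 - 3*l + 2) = -3*l - 9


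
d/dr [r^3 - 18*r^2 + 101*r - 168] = 3*r^2 - 36*r + 101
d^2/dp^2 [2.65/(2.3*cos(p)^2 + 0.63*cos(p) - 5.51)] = (-56.074*(1 - cos(p)^2)^2 - 11.51955*cos(p)^3 - 163.422585*cos(p)^2 + 13.840155*cos(p) + 125.34447)/(2.3*cos(p)^2 + 0.63*cos(p) - 5.51)^3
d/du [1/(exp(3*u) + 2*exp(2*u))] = (-3*exp(u) - 4)*exp(-2*u)/(exp(u) + 2)^2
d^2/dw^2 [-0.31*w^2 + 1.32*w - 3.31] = -0.620000000000000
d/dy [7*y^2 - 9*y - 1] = 14*y - 9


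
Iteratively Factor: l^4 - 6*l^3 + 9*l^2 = (l)*(l^3 - 6*l^2 + 9*l) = l*(l - 3)*(l^2 - 3*l) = l*(l - 3)^2*(l)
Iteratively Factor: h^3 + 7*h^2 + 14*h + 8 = (h + 2)*(h^2 + 5*h + 4) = (h + 1)*(h + 2)*(h + 4)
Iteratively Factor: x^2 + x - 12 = (x + 4)*(x - 3)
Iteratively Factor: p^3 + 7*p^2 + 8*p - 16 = (p + 4)*(p^2 + 3*p - 4) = (p + 4)^2*(p - 1)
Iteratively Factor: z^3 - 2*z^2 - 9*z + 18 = (z - 3)*(z^2 + z - 6) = (z - 3)*(z - 2)*(z + 3)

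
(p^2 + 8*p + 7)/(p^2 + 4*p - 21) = (p + 1)/(p - 3)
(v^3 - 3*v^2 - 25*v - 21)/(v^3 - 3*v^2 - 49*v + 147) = (v^2 + 4*v + 3)/(v^2 + 4*v - 21)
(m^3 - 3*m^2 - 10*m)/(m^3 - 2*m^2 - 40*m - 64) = m*(m - 5)/(m^2 - 4*m - 32)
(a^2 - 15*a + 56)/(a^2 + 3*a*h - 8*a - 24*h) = (a - 7)/(a + 3*h)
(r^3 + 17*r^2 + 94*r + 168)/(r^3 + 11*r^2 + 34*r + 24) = (r + 7)/(r + 1)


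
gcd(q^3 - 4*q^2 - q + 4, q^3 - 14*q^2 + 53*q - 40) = q - 1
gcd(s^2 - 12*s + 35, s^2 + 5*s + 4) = 1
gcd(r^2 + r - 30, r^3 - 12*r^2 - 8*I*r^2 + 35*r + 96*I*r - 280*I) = r - 5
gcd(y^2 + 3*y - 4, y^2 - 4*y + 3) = y - 1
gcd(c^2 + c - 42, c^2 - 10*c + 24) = c - 6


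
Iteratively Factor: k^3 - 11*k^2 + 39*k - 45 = (k - 5)*(k^2 - 6*k + 9) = (k - 5)*(k - 3)*(k - 3)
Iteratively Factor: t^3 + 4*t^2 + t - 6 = (t - 1)*(t^2 + 5*t + 6) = (t - 1)*(t + 2)*(t + 3)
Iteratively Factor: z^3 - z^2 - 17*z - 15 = (z + 3)*(z^2 - 4*z - 5) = (z - 5)*(z + 3)*(z + 1)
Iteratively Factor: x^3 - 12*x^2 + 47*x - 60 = (x - 4)*(x^2 - 8*x + 15) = (x - 4)*(x - 3)*(x - 5)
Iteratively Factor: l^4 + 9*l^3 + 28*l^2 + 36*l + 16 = (l + 2)*(l^3 + 7*l^2 + 14*l + 8) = (l + 2)^2*(l^2 + 5*l + 4) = (l + 1)*(l + 2)^2*(l + 4)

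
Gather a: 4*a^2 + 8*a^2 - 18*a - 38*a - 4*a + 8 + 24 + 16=12*a^2 - 60*a + 48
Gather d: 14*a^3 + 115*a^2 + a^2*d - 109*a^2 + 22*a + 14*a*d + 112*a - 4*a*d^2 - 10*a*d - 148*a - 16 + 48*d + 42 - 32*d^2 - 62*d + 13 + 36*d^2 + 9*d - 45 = 14*a^3 + 6*a^2 - 14*a + d^2*(4 - 4*a) + d*(a^2 + 4*a - 5) - 6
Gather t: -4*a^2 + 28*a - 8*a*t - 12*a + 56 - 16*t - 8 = -4*a^2 + 16*a + t*(-8*a - 16) + 48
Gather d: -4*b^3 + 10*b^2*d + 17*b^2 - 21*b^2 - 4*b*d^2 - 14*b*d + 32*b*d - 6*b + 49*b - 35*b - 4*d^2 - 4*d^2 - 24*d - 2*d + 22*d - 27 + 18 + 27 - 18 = -4*b^3 - 4*b^2 + 8*b + d^2*(-4*b - 8) + d*(10*b^2 + 18*b - 4)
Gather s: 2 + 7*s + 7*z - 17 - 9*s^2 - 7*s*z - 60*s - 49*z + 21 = -9*s^2 + s*(-7*z - 53) - 42*z + 6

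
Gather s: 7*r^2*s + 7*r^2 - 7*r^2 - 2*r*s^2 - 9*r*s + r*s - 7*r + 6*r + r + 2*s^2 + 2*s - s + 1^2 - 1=s^2*(2 - 2*r) + s*(7*r^2 - 8*r + 1)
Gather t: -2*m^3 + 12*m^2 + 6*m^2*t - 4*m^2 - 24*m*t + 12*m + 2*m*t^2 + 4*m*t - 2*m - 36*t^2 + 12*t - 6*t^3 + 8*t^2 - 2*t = -2*m^3 + 8*m^2 + 10*m - 6*t^3 + t^2*(2*m - 28) + t*(6*m^2 - 20*m + 10)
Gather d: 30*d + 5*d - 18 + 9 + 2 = 35*d - 7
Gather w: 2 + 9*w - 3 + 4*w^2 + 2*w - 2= 4*w^2 + 11*w - 3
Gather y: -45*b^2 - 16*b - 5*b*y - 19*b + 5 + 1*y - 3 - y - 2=-45*b^2 - 5*b*y - 35*b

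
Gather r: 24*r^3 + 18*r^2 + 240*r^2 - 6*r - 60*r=24*r^3 + 258*r^2 - 66*r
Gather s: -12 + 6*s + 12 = 6*s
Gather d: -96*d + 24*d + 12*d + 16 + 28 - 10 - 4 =30 - 60*d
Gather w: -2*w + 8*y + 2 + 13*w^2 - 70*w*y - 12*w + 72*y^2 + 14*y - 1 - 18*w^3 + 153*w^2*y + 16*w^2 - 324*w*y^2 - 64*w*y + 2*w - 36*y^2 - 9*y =-18*w^3 + w^2*(153*y + 29) + w*(-324*y^2 - 134*y - 12) + 36*y^2 + 13*y + 1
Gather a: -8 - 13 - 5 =-26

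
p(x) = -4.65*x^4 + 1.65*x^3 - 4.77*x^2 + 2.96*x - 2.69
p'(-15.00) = 64034.81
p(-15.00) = -242095.34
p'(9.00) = -13241.35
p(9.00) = -29668.22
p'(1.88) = -121.07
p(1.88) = -61.11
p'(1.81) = -108.38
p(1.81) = -53.08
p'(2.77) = -380.81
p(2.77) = -269.78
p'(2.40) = -248.55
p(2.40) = -154.53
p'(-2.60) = 388.14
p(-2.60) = -284.13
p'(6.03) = -3952.75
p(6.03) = -5944.34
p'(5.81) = -3533.26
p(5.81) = -5121.46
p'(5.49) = -2977.95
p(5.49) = -4081.36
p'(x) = -18.6*x^3 + 4.95*x^2 - 9.54*x + 2.96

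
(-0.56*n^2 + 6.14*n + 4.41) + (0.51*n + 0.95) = -0.56*n^2 + 6.65*n + 5.36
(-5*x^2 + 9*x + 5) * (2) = -10*x^2 + 18*x + 10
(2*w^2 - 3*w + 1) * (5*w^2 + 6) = 10*w^4 - 15*w^3 + 17*w^2 - 18*w + 6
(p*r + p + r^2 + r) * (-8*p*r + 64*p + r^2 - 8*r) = -8*p^2*r^2 + 56*p^2*r + 64*p^2 - 7*p*r^3 + 49*p*r^2 + 56*p*r + r^4 - 7*r^3 - 8*r^2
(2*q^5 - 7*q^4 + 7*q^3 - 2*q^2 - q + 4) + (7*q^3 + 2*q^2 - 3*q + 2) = 2*q^5 - 7*q^4 + 14*q^3 - 4*q + 6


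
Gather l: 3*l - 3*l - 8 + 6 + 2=0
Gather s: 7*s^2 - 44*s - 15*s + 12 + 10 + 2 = 7*s^2 - 59*s + 24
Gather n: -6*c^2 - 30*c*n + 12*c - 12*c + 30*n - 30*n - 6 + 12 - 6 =-6*c^2 - 30*c*n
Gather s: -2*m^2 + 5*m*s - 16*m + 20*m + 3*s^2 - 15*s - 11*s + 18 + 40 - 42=-2*m^2 + 4*m + 3*s^2 + s*(5*m - 26) + 16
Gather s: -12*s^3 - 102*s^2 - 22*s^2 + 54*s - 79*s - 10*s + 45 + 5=-12*s^3 - 124*s^2 - 35*s + 50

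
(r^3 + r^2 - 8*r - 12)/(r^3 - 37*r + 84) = (r^2 + 4*r + 4)/(r^2 + 3*r - 28)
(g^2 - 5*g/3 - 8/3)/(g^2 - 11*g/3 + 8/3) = (g + 1)/(g - 1)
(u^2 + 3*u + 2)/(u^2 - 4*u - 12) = (u + 1)/(u - 6)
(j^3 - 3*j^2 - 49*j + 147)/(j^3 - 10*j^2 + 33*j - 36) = (j^2 - 49)/(j^2 - 7*j + 12)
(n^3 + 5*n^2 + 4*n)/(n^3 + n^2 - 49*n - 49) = n*(n + 4)/(n^2 - 49)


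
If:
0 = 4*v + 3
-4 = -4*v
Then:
No Solution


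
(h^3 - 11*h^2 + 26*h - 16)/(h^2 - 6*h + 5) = (h^2 - 10*h + 16)/(h - 5)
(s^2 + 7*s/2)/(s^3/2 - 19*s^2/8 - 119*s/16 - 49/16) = 8*s*(2*s + 7)/(8*s^3 - 38*s^2 - 119*s - 49)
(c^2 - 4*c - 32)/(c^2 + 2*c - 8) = (c - 8)/(c - 2)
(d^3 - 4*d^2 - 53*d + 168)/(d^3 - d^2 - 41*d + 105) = (d - 8)/(d - 5)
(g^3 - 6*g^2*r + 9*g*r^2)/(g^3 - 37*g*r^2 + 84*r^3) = g*(-g + 3*r)/(-g^2 - 3*g*r + 28*r^2)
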